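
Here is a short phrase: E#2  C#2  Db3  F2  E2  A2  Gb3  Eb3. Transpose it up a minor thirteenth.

E#2 up a minor thirteenth is C#4.
A minor thirteenth up from C#2 gives A3.
Db3: a thirteenth up reaches B, and 20 semitones makes it Bbb4.
F2 up a minor thirteenth is Db4.
E2 up a minor thirteenth is C4.
A minor thirteenth up from A2 gives F4.
A minor thirteenth up from Gb3 gives Ebb5.
Eb3: a thirteenth up reaches C, and 20 semitones makes it Cb5.

C#4 A3 Bbb4 Db4 C4 F4 Ebb5 Cb5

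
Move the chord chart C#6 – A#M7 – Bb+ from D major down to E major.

D#6 B#M7 C+

D major down to E major is a minor seventh; each chord root moves by that interval while the quality stays the same.
C#6: root C# down a minor seventh → D#, giving D#6.
A#M7: root A# down a minor seventh → B#, giving B#M7.
Bb+: root Bb down a minor seventh → C, giving C+.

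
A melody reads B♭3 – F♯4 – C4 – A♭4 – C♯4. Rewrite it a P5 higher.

F4 C#5 G4 Eb5 G#4

Bb3 to F4
F#4 to C#5
C4 to G4
Ab4 to Eb5
C#4 to G#4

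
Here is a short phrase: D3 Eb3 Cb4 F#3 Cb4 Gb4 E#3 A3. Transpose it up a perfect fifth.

A3 Bb3 Gb4 C#4 Gb4 Db5 B#3 E4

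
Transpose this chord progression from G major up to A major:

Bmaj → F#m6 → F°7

G major up to A major is a major second; each chord root moves by that interval while the quality stays the same.
Bmaj: root B up a major second → C#, giving C#maj.
F#m6: root F# up a major second → G#, giving G#m6.
F°7: root F up a major second → G, giving G°7.

C#maj G#m6 G°7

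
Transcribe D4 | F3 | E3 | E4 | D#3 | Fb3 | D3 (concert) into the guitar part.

The guitar sounds a perfect octave below written, so the written part must be a perfect octave above concert — transpose each note up.
D4 → D5
F3 → F4
E3 → E4
E4 → E5
D#3 → D#4
Fb3 → Fb4
D3 → D4

D5 F4 E4 E5 D#4 Fb4 D4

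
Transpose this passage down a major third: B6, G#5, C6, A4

G6 E5 Ab5 F4

B6 down a major third is G6.
G#5: a third down reaches E, and 4 semitones makes it E5.
C6 down a major third is Ab5.
A4 down a major third is F4.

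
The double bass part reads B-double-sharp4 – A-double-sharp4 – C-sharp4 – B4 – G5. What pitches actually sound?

B##3 A##3 C#3 B3 G4

The double bass sounds a perfect octave below written, so transpose each written note down a perfect octave.
B##4 gives B##3
A##4 gives A##3
C#4 gives C#3
B4 gives B3
G5 gives G4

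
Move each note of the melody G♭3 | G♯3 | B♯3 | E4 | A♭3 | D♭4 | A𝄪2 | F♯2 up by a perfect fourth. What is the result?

Cb4 C#4 E#4 A4 Db4 Gb4 D##3 B2

Gb3 gives Cb4
G#3 gives C#4
B#3 gives E#4
E4 gives A4
Ab3 gives Db4
Db4 gives Gb4
A##2 gives D##3
F#2 gives B2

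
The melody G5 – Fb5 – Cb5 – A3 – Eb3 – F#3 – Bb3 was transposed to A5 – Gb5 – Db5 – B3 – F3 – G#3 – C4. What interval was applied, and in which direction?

From G5 to A5 is 2 letter names — a second of some quality.
G5 to A5 is 2 semitones, which makes it a major second; the second version is higher, so the direction is up.
Checking another pair — Bb3 → C4 — gives the same interval.

up a major second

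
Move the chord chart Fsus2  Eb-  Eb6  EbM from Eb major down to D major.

Esus2 D- D6 DM

Eb major down to D major is a minor second; each chord root moves by that interval while the quality stays the same.
Fsus2: root F down a minor second → E, giving Esus2.
Eb-: root Eb down a minor second → D, giving D-.
Eb6: root Eb down a minor second → D, giving D6.
EbM: root Eb down a minor second → D, giving DM.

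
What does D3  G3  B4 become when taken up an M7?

A major seventh up from D3 gives C#4.
G3 up a major seventh is F#4.
B4: a seventh up reaches A, and 11 semitones makes it A#5.

C#4 F#4 A#5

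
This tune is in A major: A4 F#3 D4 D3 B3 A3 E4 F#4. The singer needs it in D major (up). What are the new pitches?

D5 B3 G4 G3 E4 D4 A4 B4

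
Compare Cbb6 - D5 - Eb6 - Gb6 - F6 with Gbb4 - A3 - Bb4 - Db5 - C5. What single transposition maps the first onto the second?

down a perfect eleventh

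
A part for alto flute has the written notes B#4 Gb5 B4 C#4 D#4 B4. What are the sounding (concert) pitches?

F##4 Db5 F#4 G#3 A#3 F#4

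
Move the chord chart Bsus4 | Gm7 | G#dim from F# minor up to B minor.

Esus4 Cm7 C#dim

F# minor up to B minor is a perfect fourth; each chord root moves by that interval while the quality stays the same.
Bsus4: root B up a perfect fourth → E, giving Esus4.
Gm7: root G up a perfect fourth → C, giving Cm7.
G#dim: root G# up a perfect fourth → C#, giving C#dim.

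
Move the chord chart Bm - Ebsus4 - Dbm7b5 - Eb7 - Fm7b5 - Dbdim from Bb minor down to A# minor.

A##m D#sus4 C#m7b5 D#7 E#m7b5 C#dim

Bb minor down to A# minor is a diminished second; each chord root moves by that interval while the quality stays the same.
Bm: root B down a diminished second → A##, giving A##m.
Ebsus4: root Eb down a diminished second → D#, giving D#sus4.
Dbm7b5: root Db down a diminished second → C#, giving C#m7b5.
Eb7: root Eb down a diminished second → D#, giving D#7.
Fm7b5: root F down a diminished second → E#, giving E#m7b5.
Dbdim: root Db down a diminished second → C#, giving C#dim.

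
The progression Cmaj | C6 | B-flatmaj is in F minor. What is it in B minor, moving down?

F minor down to B minor is a diminished fifth; each chord root moves by that interval while the quality stays the same.
Cmaj: root C down a diminished fifth → F#, giving F#maj.
C6: root C down a diminished fifth → F#, giving F#6.
B-flatmaj: root B-flat down a diminished fifth → E, giving Emaj.

F#maj F#6 Emaj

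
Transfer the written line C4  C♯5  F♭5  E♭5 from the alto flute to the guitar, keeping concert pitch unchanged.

G4 G#5 Cb6 Bb5

First find concert pitch: the alto flute sounds a perfect fourth below written, so C4 C♯5 F♭5 E♭5 sounds G3 G#4 Cb5 Bb4.
Then write for guitar: it sounds a perfect octave below written, so the part must be a perfect octave above concert.
G3 → G4
G#4 → G#5
Cb5 → Cb6
Bb4 → Bb5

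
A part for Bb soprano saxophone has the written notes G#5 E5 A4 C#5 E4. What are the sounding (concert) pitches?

The Bb soprano saxophone sounds a major second below written, so transpose each written note down a major second.
G#5 to F#5
E5 to D5
A4 to G4
C#5 to B4
E4 to D4

F#5 D5 G4 B4 D4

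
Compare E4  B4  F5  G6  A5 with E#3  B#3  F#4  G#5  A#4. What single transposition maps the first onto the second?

down a diminished octave

From E4 to E#3 is 8 letter names — an octave of some quality.
E#3 to E4 is 11 semitones, which makes it a diminished octave; the second version is lower, so the direction is down.
Checking another pair — A5 → A#4 — gives the same interval.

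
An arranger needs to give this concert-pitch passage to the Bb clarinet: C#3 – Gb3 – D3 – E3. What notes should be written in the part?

D#3 Ab3 E3 F#3

The Bb clarinet sounds a major second below written, so the written part must be a major second above concert — transpose each note up.
C#3 → D#3
Gb3 → Ab3
D3 → E3
E3 → F#3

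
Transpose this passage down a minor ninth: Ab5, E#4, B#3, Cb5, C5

G4 D##3 A##2 Bb3 B3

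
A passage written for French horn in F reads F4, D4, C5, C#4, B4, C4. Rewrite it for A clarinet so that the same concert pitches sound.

First find concert pitch: the French horn in F sounds a perfect fifth below written, so F4 D4 C5 C#4 B4 C4 sounds Bb3 G3 F4 F#3 E4 F3.
Then write for A clarinet: it sounds a minor third below written, so the part must be a minor third above concert.
Bb3 → Db4
G3 → Bb3
F4 → Ab4
F#3 → A3
E4 → G4
F3 → Ab3

Db4 Bb3 Ab4 A3 G4 Ab3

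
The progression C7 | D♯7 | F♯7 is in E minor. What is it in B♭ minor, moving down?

E minor down to B♭ minor is an augmented fourth; each chord root moves by that interval while the quality stays the same.
C7: root C down an augmented fourth → Gb, giving Gb7.
D♯7: root D♯ down an augmented fourth → A, giving A7.
F♯7: root F♯ down an augmented fourth → C, giving C7.

Gb7 A7 C7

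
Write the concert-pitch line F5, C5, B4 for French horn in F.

C6 G5 F#5

Written C4 sounds as F3 on the French horn in F, so concert pitches are written a perfect fifth up.
F5 to C6
C5 to G5
B4 to F#5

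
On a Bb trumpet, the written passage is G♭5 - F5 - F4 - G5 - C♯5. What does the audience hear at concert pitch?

Fb5 Eb5 Eb4 F5 B4

The Bb trumpet sounds a major second below written, so transpose each written note down a major second.
Gb5 becomes Fb5
F5 becomes Eb5
F4 becomes Eb4
G5 becomes F5
C#5 becomes B4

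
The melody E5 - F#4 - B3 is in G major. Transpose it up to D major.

B5 C#5 F#4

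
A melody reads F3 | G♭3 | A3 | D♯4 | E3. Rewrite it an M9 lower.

Eb2 Fb2 G2 C#3 D2

F3 → Eb2
Gb3 → Fb2
A3 → G2
D#4 → C#3
E3 → D2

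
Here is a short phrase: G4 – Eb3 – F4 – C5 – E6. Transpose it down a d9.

F##3 D#2 E#3 B#3 D##5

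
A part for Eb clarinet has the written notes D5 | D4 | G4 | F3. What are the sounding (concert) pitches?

F5 F4 Bb4 Ab3

Written C4 on the Eb clarinet sounds as Eb4, a minor third higher; apply that shift to every note.
D5 gives F5
D4 gives F4
G4 gives Bb4
F3 gives Ab3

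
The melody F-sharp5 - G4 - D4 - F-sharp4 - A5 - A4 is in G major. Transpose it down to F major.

E5 F4 C4 E4 G5 G4

From G down to F is a major second; apply that to each pitch.
F#5 → E5
G4 → F4
D4 → C4
F#4 → E4
A5 → G5
A4 → G4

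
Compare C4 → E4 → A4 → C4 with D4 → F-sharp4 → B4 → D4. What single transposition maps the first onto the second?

up a major second

Take the first pair: C4 → D4. C to D spans 2 letter names, so the interval is some kind of second.
C4 to D4 is 2 semitones, which makes it a major second; the second version is higher, so the direction is up.
Checking another pair — C4 → D4 — gives the same interval.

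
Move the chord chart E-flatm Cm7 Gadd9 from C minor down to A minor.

C minor down to A minor is a minor third; each chord root moves by that interval while the quality stays the same.
E-flatm: root E-flat down a minor third → C, giving Cm.
Cm7: root C down a minor third → A, giving Am7.
Gadd9: root G down a minor third → E, giving Eadd9.

Cm Am7 Eadd9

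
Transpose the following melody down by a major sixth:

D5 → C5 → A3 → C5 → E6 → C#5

D5 becomes F4
C5 becomes Eb4
A3 becomes C3
C5 becomes Eb4
E6 becomes G5
C#5 becomes E4

F4 Eb4 C3 Eb4 G5 E4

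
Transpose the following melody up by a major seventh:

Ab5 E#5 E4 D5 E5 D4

Ab5 becomes G6
E#5 becomes D##6
E4 becomes D#5
D5 becomes C#6
E5 becomes D#6
D4 becomes C#5

G6 D##6 D#5 C#6 D#6 C#5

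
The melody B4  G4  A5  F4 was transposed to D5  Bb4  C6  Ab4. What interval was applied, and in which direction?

up a minor third

Take the first pair: B4 → D5. B to D spans 3 letter names, so the interval is some kind of third.
B4 to D5 is 3 semitones, which makes it a minor third; the second version is higher, so the direction is up.
Checking another pair — F4 → Ab4 — gives the same interval.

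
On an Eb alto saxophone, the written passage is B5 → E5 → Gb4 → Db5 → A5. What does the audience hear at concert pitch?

The Eb alto saxophone sounds a major sixth below written, so transpose each written note down a major sixth.
B5 to D5
E5 to G4
Gb4 to Bbb3
Db5 to Fb4
A5 to C5

D5 G4 Bbb3 Fb4 C5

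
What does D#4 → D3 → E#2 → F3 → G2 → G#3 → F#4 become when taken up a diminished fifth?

D#4 up a diminished fifth is A4.
D3 up a diminished fifth is Ab3.
E#2: a fifth up reaches B, and 6 semitones makes it B2.
F3 up a diminished fifth is Cb4.
G2 up a diminished fifth is Db3.
G#3: a fifth up reaches D, and 6 semitones makes it D4.
F#4 up a diminished fifth is C5.

A4 Ab3 B2 Cb4 Db3 D4 C5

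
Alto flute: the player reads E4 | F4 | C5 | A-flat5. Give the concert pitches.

The alto flute sounds a perfect fourth below written, so transpose each written note down a perfect fourth.
E4 to B3
F4 to C4
C5 to G4
Ab5 to Eb5

B3 C4 G4 Eb5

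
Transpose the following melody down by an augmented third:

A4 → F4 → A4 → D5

A4 gives Fb4
F4 gives Dbb4
A4 gives Fb4
D5 gives Bbb4

Fb4 Dbb4 Fb4 Bbb4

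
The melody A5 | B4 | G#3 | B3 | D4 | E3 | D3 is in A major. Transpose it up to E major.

E6 F#5 D#4 F#4 A4 B3 A3

From A up to E is a perfect fifth; apply that to each pitch.
A5 -> E6
B4 -> F#5
G#3 -> D#4
B3 -> F#4
D4 -> A4
E3 -> B3
D3 -> A3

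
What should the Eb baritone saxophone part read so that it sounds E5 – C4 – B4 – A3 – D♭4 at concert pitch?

C#7 A5 G#6 F#5 Bb5

Written C4 sounds as Eb2 on the Eb baritone saxophone, so concert pitches are written a major thirteenth up.
E5 to C#7
C4 to A5
B4 to G#6
A3 to F#5
Db4 to Bb5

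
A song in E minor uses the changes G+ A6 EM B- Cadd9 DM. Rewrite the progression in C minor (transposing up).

Eb+ F6 CM G- Abadd9 BbM

E minor up to C minor is a minor sixth; each chord root moves by that interval while the quality stays the same.
G+: root G up a minor sixth → Eb, giving Eb+.
A6: root A up a minor sixth → F, giving F6.
EM: root E up a minor sixth → C, giving CM.
B-: root B up a minor sixth → G, giving G-.
Cadd9: root C up a minor sixth → Ab, giving Abadd9.
DM: root D up a minor sixth → Bb, giving BbM.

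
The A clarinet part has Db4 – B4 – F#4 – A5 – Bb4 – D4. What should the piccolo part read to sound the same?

Bb2 G#3 D#3 F#4 G3 B2

First find concert pitch: the A clarinet sounds a minor third below written, so Db4 B4 F#4 A5 Bb4 D4 sounds Bb3 G#4 D#4 F#5 G4 B3.
Then write for piccolo: it sounds a perfect octave above written, so the part must be a perfect octave below concert.
Bb3 → Bb2
G#4 → G#3
D#4 → D#3
F#5 → F#4
G4 → G3
B3 → B2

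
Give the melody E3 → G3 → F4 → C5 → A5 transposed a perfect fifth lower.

A2 C3 Bb3 F4 D5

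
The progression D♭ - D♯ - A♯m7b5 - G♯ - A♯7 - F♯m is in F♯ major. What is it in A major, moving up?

Fb F# C#m7b5 B C#7 Am

F♯ major up to A major is a minor third; each chord root moves by that interval while the quality stays the same.
D♭: root D♭ up a minor third → Fb, giving Fb.
D♯: root D♯ up a minor third → F#, giving F#.
A♯m7b5: root A♯ up a minor third → C#, giving C#m7b5.
G♯: root G♯ up a minor third → B, giving B.
A♯7: root A♯ up a minor third → C#, giving C#7.
F♯m: root F♯ up a minor third → A, giving Am.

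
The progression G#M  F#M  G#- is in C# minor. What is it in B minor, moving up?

F#M EM F#-

C# minor up to B minor is a minor seventh; each chord root moves by that interval while the quality stays the same.
G#M: root G# up a minor seventh → F#, giving F#M.
F#M: root F# up a minor seventh → E, giving EM.
G#-: root G# up a minor seventh → F#, giving F#-.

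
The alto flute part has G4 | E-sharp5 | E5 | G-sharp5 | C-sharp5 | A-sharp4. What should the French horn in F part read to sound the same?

First find concert pitch: the alto flute sounds a perfect fourth below written, so G4 E-sharp5 E5 G-sharp5 C-sharp5 A-sharp4 sounds D4 B#4 B4 D#5 G#4 E#4.
Then write for French horn in F: it sounds a perfect fifth below written, so the part must be a perfect fifth above concert.
D4 → A4
B#4 → F##5
B4 → F#5
D#5 → A#5
G#4 → D#5
E#4 → B#4

A4 F##5 F#5 A#5 D#5 B#4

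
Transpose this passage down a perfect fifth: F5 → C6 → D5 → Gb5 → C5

Bb4 F5 G4 Cb5 F4

F5 -> Bb4
C6 -> F5
D5 -> G4
Gb5 -> Cb5
C5 -> F4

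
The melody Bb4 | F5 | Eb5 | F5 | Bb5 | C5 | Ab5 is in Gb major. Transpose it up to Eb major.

G5 D6 C6 D6 G6 A5 F6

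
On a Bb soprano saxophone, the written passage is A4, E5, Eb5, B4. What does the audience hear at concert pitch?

G4 D5 Db5 A4

The Bb soprano saxophone sounds a major second below written, so transpose each written note down a major second.
A4 → G4
E5 → D5
Eb5 → Db5
B4 → A4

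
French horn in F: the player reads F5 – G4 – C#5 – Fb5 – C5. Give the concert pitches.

The French horn in F sounds a perfect fifth below written, so transpose each written note down a perfect fifth.
F5 becomes Bb4
G4 becomes C4
C#5 becomes F#4
Fb5 becomes Bbb4
C5 becomes F4

Bb4 C4 F#4 Bbb4 F4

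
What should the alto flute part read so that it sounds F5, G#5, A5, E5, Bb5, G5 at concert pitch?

Written C4 sounds as G3 on the alto flute, so concert pitches are written a perfect fourth up.
F5 becomes Bb5
G#5 becomes C#6
A5 becomes D6
E5 becomes A5
Bb5 becomes Eb6
G5 becomes C6

Bb5 C#6 D6 A5 Eb6 C6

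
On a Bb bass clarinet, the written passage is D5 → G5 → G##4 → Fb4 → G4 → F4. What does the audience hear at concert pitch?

C4 F4 F##3 Ebb3 F3 Eb3

Written C4 on the Bb bass clarinet sounds as Bb2, a major ninth lower; apply that shift to every note.
D5 becomes C4
G5 becomes F4
G##4 becomes F##3
Fb4 becomes Ebb3
G4 becomes F3
F4 becomes Eb3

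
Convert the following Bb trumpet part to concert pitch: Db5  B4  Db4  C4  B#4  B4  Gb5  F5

Cb5 A4 Cb4 Bb3 A#4 A4 Fb5 Eb5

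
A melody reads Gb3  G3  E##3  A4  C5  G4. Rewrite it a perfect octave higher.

Gb3 up a perfect octave is Gb4.
G3 up a perfect octave is G4.
A perfect octave up from E##3 gives E##4.
A4 up a perfect octave is A5.
C5: an octave up reaches C, and 12 semitones makes it C6.
G4 up a perfect octave is G5.

Gb4 G4 E##4 A5 C6 G5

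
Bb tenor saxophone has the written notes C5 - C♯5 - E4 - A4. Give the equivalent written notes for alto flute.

First find concert pitch: the Bb tenor saxophone sounds a major ninth below written, so C5 C♯5 E4 A4 sounds Bb3 B3 D3 G3.
Then write for alto flute: it sounds a perfect fourth below written, so the part must be a perfect fourth above concert.
Bb3 → Eb4
B3 → E4
D3 → G3
G3 → C4

Eb4 E4 G3 C4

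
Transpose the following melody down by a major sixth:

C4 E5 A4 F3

Eb3 G4 C4 Ab2

A major sixth down from C4 gives Eb3.
E5: a sixth down reaches G, and 9 semitones makes it G4.
A major sixth down from A4 gives C4.
F3 down a major sixth is Ab2.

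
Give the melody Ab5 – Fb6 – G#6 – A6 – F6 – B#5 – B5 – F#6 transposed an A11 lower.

Ebb4 Cbb5 D5 Eb5 Cb5 F#4 F4 C5

An augmented eleventh down from Ab5 gives Ebb4.
An augmented eleventh down from Fb6 gives Cbb5.
G#6: an eleventh down reaches D, and 18 semitones makes it D5.
A6: an eleventh down reaches E, and 18 semitones makes it Eb5.
An augmented eleventh down from F6 gives Cb5.
B#5: an eleventh down reaches F, and 18 semitones makes it F#4.
B5 down an augmented eleventh is F4.
An augmented eleventh down from F#6 gives C5.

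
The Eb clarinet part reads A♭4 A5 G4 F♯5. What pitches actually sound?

Cb5 C6 Bb4 A5

The Eb clarinet sounds a minor third above written, so transpose each written note up a minor third.
Ab4 -> Cb5
A5 -> C6
G4 -> Bb4
F#5 -> A5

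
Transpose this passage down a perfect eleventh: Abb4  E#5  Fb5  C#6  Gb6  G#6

Ebb3 B#3 Cb4 G#4 Db5 D#5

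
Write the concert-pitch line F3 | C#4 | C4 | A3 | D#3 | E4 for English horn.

C4 G#4 G4 E4 A#3 B4

Written C4 sounds as F3 on the English horn, so concert pitches are written a perfect fifth up.
F3 -> C4
C#4 -> G#4
C4 -> G4
A3 -> E4
D#3 -> A#3
E4 -> B4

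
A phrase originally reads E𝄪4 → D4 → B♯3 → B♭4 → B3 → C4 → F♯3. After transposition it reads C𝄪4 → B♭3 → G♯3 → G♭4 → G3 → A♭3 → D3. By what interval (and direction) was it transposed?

down a major third

Take the first pair: E##4 → C##4. E to C spans 3 letter names, so the interval is some kind of third.
C##4 to E##4 is 4 semitones, which makes it a major third; the second version is lower, so the direction is down.
Checking another pair — F#3 → D3 — gives the same interval.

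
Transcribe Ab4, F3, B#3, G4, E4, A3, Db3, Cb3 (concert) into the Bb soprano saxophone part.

The Bb soprano saxophone sounds a major second below written, so the written part must be a major second above concert — transpose each note up.
Ab4 -> Bb4
F3 -> G3
B#3 -> C##4
G4 -> A4
E4 -> F#4
A3 -> B3
Db3 -> Eb3
Cb3 -> Db3

Bb4 G3 C##4 A4 F#4 B3 Eb3 Db3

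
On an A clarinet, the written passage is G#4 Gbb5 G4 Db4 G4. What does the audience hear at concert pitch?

Written C4 on the A clarinet sounds as A3, a minor third lower; apply that shift to every note.
G#4 to E#4
Gbb5 to Ebb5
G4 to E4
Db4 to Bb3
G4 to E4

E#4 Ebb5 E4 Bb3 E4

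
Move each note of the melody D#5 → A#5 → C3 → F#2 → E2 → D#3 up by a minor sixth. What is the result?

B5 F#6 Ab3 D3 C3 B3

A minor sixth up from D#5 gives B5.
A#5 up a minor sixth is F#6.
C3 up a minor sixth is Ab3.
A minor sixth up from F#2 gives D3.
A minor sixth up from E2 gives C3.
D#3 up a minor sixth is B3.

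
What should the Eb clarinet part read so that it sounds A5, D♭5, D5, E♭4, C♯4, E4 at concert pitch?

F#5 Bb4 B4 C4 A#3 C#4

Written C4 sounds as Eb4 on the Eb clarinet, so concert pitches are written a minor third down.
A5 to F#5
Db5 to Bb4
D5 to B4
Eb4 to C4
C#4 to A#3
E4 to C#4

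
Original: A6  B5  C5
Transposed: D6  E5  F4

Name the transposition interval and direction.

Take the first pair: A6 → D6. A to D spans 5 letter names, so the interval is some kind of fifth.
D6 to A6 is 7 semitones, which makes it a perfect fifth; the second version is lower, so the direction is down.
Checking another pair — C5 → F4 — gives the same interval.

down a perfect fifth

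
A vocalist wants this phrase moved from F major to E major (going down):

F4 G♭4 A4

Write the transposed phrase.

E4 F4 G#4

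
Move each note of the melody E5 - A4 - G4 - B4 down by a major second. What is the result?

E5: a second down reaches D, and 2 semitones makes it D5.
A4: a second down reaches G, and 2 semitones makes it G4.
G4: a second down reaches F, and 2 semitones makes it F4.
A major second down from B4 gives A4.

D5 G4 F4 A4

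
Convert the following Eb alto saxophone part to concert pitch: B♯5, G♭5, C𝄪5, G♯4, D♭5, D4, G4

Written C4 on the Eb alto saxophone sounds as Eb3, a major sixth lower; apply that shift to every note.
B#5 becomes D#5
Gb5 becomes Bbb4
C##5 becomes E#4
G#4 becomes B3
Db5 becomes Fb4
D4 becomes F3
G4 becomes Bb3

D#5 Bbb4 E#4 B3 Fb4 F3 Bb3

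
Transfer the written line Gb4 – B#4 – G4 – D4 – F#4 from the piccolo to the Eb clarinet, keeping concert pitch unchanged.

First find concert pitch: the piccolo sounds a perfect octave above written, so Gb4 B#4 G4 D4 F#4 sounds Gb5 B#5 G5 D5 F#5.
Then write for Eb clarinet: it sounds a minor third above written, so the part must be a minor third below concert.
Gb5 → Eb5
B#5 → G##5
G5 → E5
D5 → B4
F#5 → D#5

Eb5 G##5 E5 B4 D#5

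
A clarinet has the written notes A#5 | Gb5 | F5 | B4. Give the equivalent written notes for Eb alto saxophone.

D##6 C6 B5 E#5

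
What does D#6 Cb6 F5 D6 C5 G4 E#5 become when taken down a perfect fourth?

D#6: a fourth down reaches A, and 5 semitones makes it A#5.
Cb6: a fourth down reaches G, and 5 semitones makes it Gb5.
A perfect fourth down from F5 gives C5.
D6 down a perfect fourth is A5.
C5 down a perfect fourth is G4.
G4: a fourth down reaches D, and 5 semitones makes it D4.
E#5: a fourth down reaches B, and 5 semitones makes it B#4.

A#5 Gb5 C5 A5 G4 D4 B#4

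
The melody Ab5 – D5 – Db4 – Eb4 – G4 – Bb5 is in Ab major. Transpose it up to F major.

From Ab up to F is a major sixth; apply that to each pitch.
Ab5 to F6
D5 to B5
Db4 to Bb4
Eb4 to C5
G4 to E5
Bb5 to G6

F6 B5 Bb4 C5 E5 G6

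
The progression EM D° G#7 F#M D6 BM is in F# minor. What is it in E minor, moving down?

DM C° F#7 EM C6 AM

F# minor down to E minor is a major second; each chord root moves by that interval while the quality stays the same.
EM: root E down a major second → D, giving DM.
D°: root D down a major second → C, giving C°.
G#7: root G# down a major second → F#, giving F#7.
F#M: root F# down a major second → E, giving EM.
D6: root D down a major second → C, giving C6.
BM: root B down a major second → A, giving AM.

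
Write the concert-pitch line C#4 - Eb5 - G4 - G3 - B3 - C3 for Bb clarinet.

D#4 F5 A4 A3 C#4 D3

Written C4 sounds as Bb3 on the Bb clarinet, so concert pitches are written a major second up.
C#4 -> D#4
Eb5 -> F5
G4 -> A4
G3 -> A3
B3 -> C#4
C3 -> D3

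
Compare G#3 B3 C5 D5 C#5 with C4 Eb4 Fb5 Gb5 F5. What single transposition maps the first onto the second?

up a diminished fourth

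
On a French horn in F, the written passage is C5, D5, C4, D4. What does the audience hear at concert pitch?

The French horn in F sounds a perfect fifth below written, so transpose each written note down a perfect fifth.
C5 -> F4
D5 -> G4
C4 -> F3
D4 -> G3

F4 G4 F3 G3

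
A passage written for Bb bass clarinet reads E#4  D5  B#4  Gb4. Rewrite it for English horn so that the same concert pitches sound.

A#3 G4 E#4 Cb4

First find concert pitch: the Bb bass clarinet sounds a major ninth below written, so E#4 D5 B#4 Gb4 sounds D#3 C4 A#3 Fb3.
Then write for English horn: it sounds a perfect fifth below written, so the part must be a perfect fifth above concert.
D#3 → A#3
C4 → G4
A#3 → E#4
Fb3 → Cb4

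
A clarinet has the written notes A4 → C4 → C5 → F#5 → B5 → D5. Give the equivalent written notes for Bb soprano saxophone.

G#4 B3 B4 E#5 A#5 C#5

First find concert pitch: the A clarinet sounds a minor third below written, so A4 C4 C5 F#5 B5 D5 sounds F#4 A3 A4 D#5 G#5 B4.
Then write for Bb soprano saxophone: it sounds a major second below written, so the part must be a major second above concert.
F#4 → G#4
A3 → B3
A4 → B4
D#5 → E#5
G#5 → A#5
B4 → C#5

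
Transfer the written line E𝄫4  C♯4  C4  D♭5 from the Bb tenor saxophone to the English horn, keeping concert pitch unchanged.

First find concert pitch: the Bb tenor saxophone sounds a major ninth below written, so E𝄫4 C♯4 C4 D♭5 sounds Dbb3 B2 Bb2 Cb4.
Then write for English horn: it sounds a perfect fifth below written, so the part must be a perfect fifth above concert.
Dbb3 → Abb3
B2 → F#3
Bb2 → F3
Cb4 → Gb4

Abb3 F#3 F3 Gb4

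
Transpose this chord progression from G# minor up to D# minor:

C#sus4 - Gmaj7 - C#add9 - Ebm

G# minor up to D# minor is a perfect fifth; each chord root moves by that interval while the quality stays the same.
C#sus4: root C# up a perfect fifth → G#, giving G#sus4.
Gmaj7: root G up a perfect fifth → D, giving Dmaj7.
C#add9: root C# up a perfect fifth → G#, giving G#add9.
Ebm: root Eb up a perfect fifth → Bb, giving Bbm.

G#sus4 Dmaj7 G#add9 Bbm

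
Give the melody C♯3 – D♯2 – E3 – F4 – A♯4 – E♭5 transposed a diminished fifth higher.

G3 A2 Bb3 Cb5 E5 Bbb5

A diminished fifth up from C#3 gives G3.
D#2 up a diminished fifth is A2.
E3: a fifth up reaches B, and 6 semitones makes it Bb3.
F4 up a diminished fifth is Cb5.
A#4 up a diminished fifth is E5.
Eb5 up a diminished fifth is Bbb5.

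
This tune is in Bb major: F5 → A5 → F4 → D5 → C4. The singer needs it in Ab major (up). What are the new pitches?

Bb major to Ab major up is a minor seventh, so every note moves up by that interval.
F5 to Eb6
A5 to G6
F4 to Eb5
D5 to C6
C4 to Bb4

Eb6 G6 Eb5 C6 Bb4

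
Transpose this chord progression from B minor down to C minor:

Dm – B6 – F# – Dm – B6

B minor down to C minor is a major seventh; each chord root moves by that interval while the quality stays the same.
Dm: root D down a major seventh → Eb, giving Ebm.
B6: root B down a major seventh → C, giving C6.
F#: root F# down a major seventh → G, giving G.
Dm: root D down a major seventh → Eb, giving Ebm.
B6: root B down a major seventh → C, giving C6.

Ebm C6 G Ebm C6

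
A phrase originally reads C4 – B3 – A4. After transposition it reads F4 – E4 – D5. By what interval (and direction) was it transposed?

Take the first pair: C4 → F4. C to F spans 4 letter names, so the interval is some kind of fourth.
C4 to F4 is 5 semitones, which makes it a perfect fourth; the second version is higher, so the direction is up.
Checking another pair — A4 → D5 — gives the same interval.

up a perfect fourth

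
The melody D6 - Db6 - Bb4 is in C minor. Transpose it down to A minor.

B5 Bb5 G4

C minor to A minor down is a minor third, so every note moves down by that interval.
D6 to B5
Db6 to Bb5
Bb4 to G4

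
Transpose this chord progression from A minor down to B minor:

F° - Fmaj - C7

A minor down to B minor is a minor seventh; each chord root moves by that interval while the quality stays the same.
F°: root F down a minor seventh → G, giving G°.
Fmaj: root F down a minor seventh → G, giving Gmaj.
C7: root C down a minor seventh → D, giving D7.

G° Gmaj D7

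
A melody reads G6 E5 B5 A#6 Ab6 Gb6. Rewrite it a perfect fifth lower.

C6 A4 E5 D#6 Db6 Cb6

A perfect fifth down from G6 gives C6.
A perfect fifth down from E5 gives A4.
B5 down a perfect fifth is E5.
A perfect fifth down from A#6 gives D#6.
Ab6: a fifth down reaches D, and 7 semitones makes it Db6.
Gb6 down a perfect fifth is Cb6.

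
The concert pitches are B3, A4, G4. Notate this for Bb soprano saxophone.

The Bb soprano saxophone sounds a major second below written, so the written part must be a major second above concert — transpose each note up.
B3 becomes C#4
A4 becomes B4
G4 becomes A4

C#4 B4 A4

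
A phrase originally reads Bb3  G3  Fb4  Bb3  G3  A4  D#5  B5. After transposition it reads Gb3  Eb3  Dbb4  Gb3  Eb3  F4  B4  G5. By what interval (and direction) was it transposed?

Take the first pair: Bb3 → Gb3. B to G spans 3 letter names, so the interval is some kind of third.
Gb3 to Bb3 is 4 semitones, which makes it a major third; the second version is lower, so the direction is down.
Checking another pair — B5 → G5 — gives the same interval.

down a major third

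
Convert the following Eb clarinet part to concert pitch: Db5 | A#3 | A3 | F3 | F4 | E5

The Eb clarinet sounds a minor third above written, so transpose each written note up a minor third.
Db5 becomes Fb5
A#3 becomes C#4
A3 becomes C4
F3 becomes Ab3
F4 becomes Ab4
E5 becomes G5

Fb5 C#4 C4 Ab3 Ab4 G5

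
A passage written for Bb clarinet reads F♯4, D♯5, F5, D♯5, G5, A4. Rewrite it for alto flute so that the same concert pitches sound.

A4 F#5 Ab5 F#5 Bb5 C5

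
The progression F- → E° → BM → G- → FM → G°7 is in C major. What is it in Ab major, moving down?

Db- C° GM Eb- DbM Eb°7

C major down to Ab major is a major third; each chord root moves by that interval while the quality stays the same.
F-: root F down a major third → Db, giving Db-.
E°: root E down a major third → C, giving C°.
BM: root B down a major third → G, giving GM.
G-: root G down a major third → Eb, giving Eb-.
FM: root F down a major third → Db, giving DbM.
G°7: root G down a major third → Eb, giving Eb°7.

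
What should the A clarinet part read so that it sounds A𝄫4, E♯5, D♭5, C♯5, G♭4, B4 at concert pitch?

Cbb5 G#5 Fb5 E5 Bbb4 D5

Written C4 sounds as A3 on the A clarinet, so concert pitches are written a minor third up.
Abb4 → Cbb5
E#5 → G#5
Db5 → Fb5
C#5 → E5
Gb4 → Bbb4
B4 → D5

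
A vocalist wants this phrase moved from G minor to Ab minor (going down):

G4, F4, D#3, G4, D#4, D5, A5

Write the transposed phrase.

From G down to Ab is a major seventh; apply that to each pitch.
G4 becomes Ab3
F4 becomes Gb3
D#3 becomes E2
G4 becomes Ab3
D#4 becomes E3
D5 becomes Eb4
A5 becomes Bb4

Ab3 Gb3 E2 Ab3 E3 Eb4 Bb4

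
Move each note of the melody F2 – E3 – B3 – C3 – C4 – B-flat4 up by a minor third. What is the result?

Ab2 G3 D4 Eb3 Eb4 Db5

A minor third up from F2 gives Ab2.
E3 up a minor third is G3.
B3 up a minor third is D4.
A minor third up from C3 gives Eb3.
C4 up a minor third is Eb4.
Bb4 up a minor third is Db5.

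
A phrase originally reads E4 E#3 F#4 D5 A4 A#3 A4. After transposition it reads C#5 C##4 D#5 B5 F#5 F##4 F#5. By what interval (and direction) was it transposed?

up a major sixth

From E4 to C#5 is 6 letter names — a sixth of some quality.
E4 to C#5 is 9 semitones, which makes it a major sixth; the second version is higher, so the direction is up.
Checking another pair — A4 → F#5 — gives the same interval.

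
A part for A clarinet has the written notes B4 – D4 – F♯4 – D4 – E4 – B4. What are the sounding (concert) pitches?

G#4 B3 D#4 B3 C#4 G#4

Written C4 on the A clarinet sounds as A3, a minor third lower; apply that shift to every note.
B4 -> G#4
D4 -> B3
F#4 -> D#4
D4 -> B3
E4 -> C#4
B4 -> G#4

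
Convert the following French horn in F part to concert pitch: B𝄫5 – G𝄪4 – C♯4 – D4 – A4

Ebb5 C##4 F#3 G3 D4

The French horn in F sounds a perfect fifth below written, so transpose each written note down a perfect fifth.
Bbb5 gives Ebb5
G##4 gives C##4
C#4 gives F#3
D4 gives G3
A4 gives D4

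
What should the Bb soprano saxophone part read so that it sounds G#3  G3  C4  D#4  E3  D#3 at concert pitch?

A#3 A3 D4 E#4 F#3 E#3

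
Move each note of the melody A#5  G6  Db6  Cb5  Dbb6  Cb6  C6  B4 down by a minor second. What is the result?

G##5 F#6 C6 Bb4 Cb6 Bb5 B5 A#4

A#5 gives G##5
G6 gives F#6
Db6 gives C6
Cb5 gives Bb4
Dbb6 gives Cb6
Cb6 gives Bb5
C6 gives B5
B4 gives A#4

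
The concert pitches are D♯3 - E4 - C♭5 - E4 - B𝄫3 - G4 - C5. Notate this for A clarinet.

Written C4 sounds as A3 on the A clarinet, so concert pitches are written a minor third up.
D#3 gives F#3
E4 gives G4
Cb5 gives Ebb5
E4 gives G4
Bbb3 gives Dbb4
G4 gives Bb4
C5 gives Eb5

F#3 G4 Ebb5 G4 Dbb4 Bb4 Eb5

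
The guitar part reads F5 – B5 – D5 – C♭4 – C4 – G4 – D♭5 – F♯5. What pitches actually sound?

F4 B4 D4 Cb3 C3 G3 Db4 F#4

The guitar sounds a perfect octave below written, so transpose each written note down a perfect octave.
F5 becomes F4
B5 becomes B4
D5 becomes D4
Cb4 becomes Cb3
C4 becomes C3
G4 becomes G3
Db5 becomes Db4
F#5 becomes F#4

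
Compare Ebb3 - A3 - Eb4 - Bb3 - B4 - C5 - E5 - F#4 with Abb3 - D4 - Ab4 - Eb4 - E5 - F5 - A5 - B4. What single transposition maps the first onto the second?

up a perfect fourth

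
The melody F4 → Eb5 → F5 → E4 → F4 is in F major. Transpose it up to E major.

E5 D6 E6 D#5 E5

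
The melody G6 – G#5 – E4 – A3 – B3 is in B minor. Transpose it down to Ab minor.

Fb6 F5 Db4 Gb3 Ab3

From B down to Ab is an augmented second; apply that to each pitch.
G6 → Fb6
G#5 → F5
E4 → Db4
A3 → Gb3
B3 → Ab3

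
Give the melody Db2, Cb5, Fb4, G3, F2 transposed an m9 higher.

Db2 → Ebb3
Cb5 → Dbb6
Fb4 → Gbb5
G3 → Ab4
F2 → Gb3

Ebb3 Dbb6 Gbb5 Ab4 Gb3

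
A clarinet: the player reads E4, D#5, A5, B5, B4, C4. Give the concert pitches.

C#4 B#4 F#5 G#5 G#4 A3

The A clarinet sounds a minor third below written, so transpose each written note down a minor third.
E4 to C#4
D#5 to B#4
A5 to F#5
B5 to G#5
B4 to G#4
C4 to A3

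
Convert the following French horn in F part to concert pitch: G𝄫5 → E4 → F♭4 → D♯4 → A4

Cbb5 A3 Bbb3 G#3 D4

Written C4 on the French horn in F sounds as F3, a perfect fifth lower; apply that shift to every note.
Gbb5 gives Cbb5
E4 gives A3
Fb4 gives Bbb3
D#4 gives G#3
A4 gives D4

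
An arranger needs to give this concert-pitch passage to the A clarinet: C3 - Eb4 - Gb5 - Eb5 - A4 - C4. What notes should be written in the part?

The A clarinet sounds a minor third below written, so the written part must be a minor third above concert — transpose each note up.
C3 → Eb3
Eb4 → Gb4
Gb5 → Bbb5
Eb5 → Gb5
A4 → C5
C4 → Eb4

Eb3 Gb4 Bbb5 Gb5 C5 Eb4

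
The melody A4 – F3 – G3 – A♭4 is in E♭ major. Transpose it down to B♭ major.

E4 C3 D3 Eb4

From E♭ down to B♭ is a perfect fourth; apply that to each pitch.
A4 becomes E4
F3 becomes C3
G3 becomes D3
Ab4 becomes Eb4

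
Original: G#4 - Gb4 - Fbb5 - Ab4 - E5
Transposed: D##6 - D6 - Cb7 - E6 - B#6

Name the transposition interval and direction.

up an augmented twelfth

Take the first pair: G#4 → D##6. G to D spans 12 letter names, so the interval is some kind of twelfth.
G#4 to D##6 is 20 semitones, which makes it an augmented twelfth; the second version is higher, so the direction is up.
Checking another pair — E5 → B#6 — gives the same interval.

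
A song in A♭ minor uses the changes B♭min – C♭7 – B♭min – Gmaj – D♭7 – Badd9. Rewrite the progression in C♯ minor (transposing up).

D#min E7 D#min B#maj F#7 D##add9

A♭ minor up to C♯ minor is an augmented third; each chord root moves by that interval while the quality stays the same.
B♭min: root B♭ up an augmented third → D#, giving D#min.
C♭7: root C♭ up an augmented third → E, giving E7.
B♭min: root B♭ up an augmented third → D#, giving D#min.
Gmaj: root G up an augmented third → B#, giving B#maj.
D♭7: root D♭ up an augmented third → F#, giving F#7.
Badd9: root B up an augmented third → D##, giving D##add9.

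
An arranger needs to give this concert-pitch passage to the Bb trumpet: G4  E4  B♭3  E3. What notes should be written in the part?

A4 F#4 C4 F#3

The Bb trumpet sounds a major second below written, so the written part must be a major second above concert — transpose each note up.
G4 becomes A4
E4 becomes F#4
Bb3 becomes C4
E3 becomes F#3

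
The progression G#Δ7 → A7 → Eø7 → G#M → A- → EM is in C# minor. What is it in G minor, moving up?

DΔ7 Eb7 Bbø7 DM Eb- BbM

C# minor up to G minor is a diminished fifth; each chord root moves by that interval while the quality stays the same.
G#Δ7: root G# up a diminished fifth → D, giving DΔ7.
A7: root A up a diminished fifth → Eb, giving Eb7.
Eø7: root E up a diminished fifth → Bb, giving Bbø7.
G#M: root G# up a diminished fifth → D, giving DM.
A-: root A up a diminished fifth → Eb, giving Eb-.
EM: root E up a diminished fifth → Bb, giving BbM.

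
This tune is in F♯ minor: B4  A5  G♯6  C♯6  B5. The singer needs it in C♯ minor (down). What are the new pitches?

F♯ minor to C♯ minor down is a perfect fourth, so every note moves down by that interval.
B4 becomes F#4
A5 becomes E5
G#6 becomes D#6
C#6 becomes G#5
B5 becomes F#5

F#4 E5 D#6 G#5 F#5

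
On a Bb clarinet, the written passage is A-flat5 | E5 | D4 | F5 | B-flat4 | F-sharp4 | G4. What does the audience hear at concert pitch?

Written C4 on the Bb clarinet sounds as Bb3, a major second lower; apply that shift to every note.
Ab5 gives Gb5
E5 gives D5
D4 gives C4
F5 gives Eb5
Bb4 gives Ab4
F#4 gives E4
G4 gives F4

Gb5 D5 C4 Eb5 Ab4 E4 F4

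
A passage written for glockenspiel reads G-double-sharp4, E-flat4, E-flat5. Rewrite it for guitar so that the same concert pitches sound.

First find concert pitch: the glockenspiel sounds a perfect fifteenth above written, so G-double-sharp4 E-flat4 E-flat5 sounds G##6 Eb6 Eb7.
Then write for guitar: it sounds a perfect octave below written, so the part must be a perfect octave above concert.
G##6 → G##7
Eb6 → Eb7
Eb7 → Eb8

G##7 Eb7 Eb8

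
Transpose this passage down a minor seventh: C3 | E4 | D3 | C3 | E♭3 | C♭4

C3: a seventh down reaches D, and 10 semitones makes it D2.
E4: a seventh down reaches F, and 10 semitones makes it F#3.
D3 down a minor seventh is E2.
C3: a seventh down reaches D, and 10 semitones makes it D2.
A minor seventh down from Eb3 gives F2.
Cb4 down a minor seventh is Db3.

D2 F#3 E2 D2 F2 Db3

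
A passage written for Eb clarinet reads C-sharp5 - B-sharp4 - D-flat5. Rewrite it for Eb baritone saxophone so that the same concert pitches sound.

First find concert pitch: the Eb clarinet sounds a minor third above written, so C-sharp5 B-sharp4 D-flat5 sounds E5 D#5 Fb5.
Then write for Eb baritone saxophone: it sounds a major thirteenth below written, so the part must be a major thirteenth above concert.
E5 → C#7
D#5 → B#6
Fb5 → Db7

C#7 B#6 Db7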